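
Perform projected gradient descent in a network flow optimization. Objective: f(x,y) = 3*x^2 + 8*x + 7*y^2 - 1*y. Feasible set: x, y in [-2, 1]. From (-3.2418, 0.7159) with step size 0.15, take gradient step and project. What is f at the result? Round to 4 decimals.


Step 1: Compute gradient at (-3.2418, 0.7159).
grad_x = 2*3*-3.2418 + 8 = -11.4508
grad_y = 2*7*0.7159 - 1 = 9.0226
Step 2: Gradient step.
x_raw = -3.2418 - 0.15*-11.4508 = -1.5242
y_raw = 0.7159 - 0.15*9.0226 = -0.6375
Step 3: Project onto [-2, 1].
x_proj = clip(-1.5242) = -1.5242
y_proj = clip(-0.6375) = -0.6375
Step 4: Evaluate f.
f(-1.5242, -0.6375) = -1.7418


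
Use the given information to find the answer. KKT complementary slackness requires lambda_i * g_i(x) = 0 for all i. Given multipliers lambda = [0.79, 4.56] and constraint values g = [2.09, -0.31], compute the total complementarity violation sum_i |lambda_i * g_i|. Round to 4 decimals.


KKT complementary slackness check:
lambda_1 * g_1 = 0.79 * 2.09 = 1.6511
lambda_2 * g_2 = 4.56 * -0.31 = -1.4136
Total violation = 1.6511 + 1.4136 = 3.0647


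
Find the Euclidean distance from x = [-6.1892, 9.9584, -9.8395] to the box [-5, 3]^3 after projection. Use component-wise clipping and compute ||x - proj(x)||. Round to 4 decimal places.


Project each component onto [-5, 3].
clip(-6.1892) = -5.0, clip(9.9584) = 3.0, clip(-9.8395) = -5.0
Projection = [-5.0, 3.0, -5.0]
Squared diffs: [1.4142, 48.4193, 23.4208]
Distance = sqrt(73.2543) = 8.5589


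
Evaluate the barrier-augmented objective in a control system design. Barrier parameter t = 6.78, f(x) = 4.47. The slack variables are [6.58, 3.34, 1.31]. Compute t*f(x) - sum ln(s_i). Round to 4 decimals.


Step 1: Compute log-barrier.
ln values: [1.884, 1.206, 0.27]
phi = -(1.884 + 1.206 + 0.27) = -3.36
Step 2: Compute augmented objective.
t*f(x) = 6.78*4.47 = 30.3066
Total = 30.3066 - 3.36 = 26.9466


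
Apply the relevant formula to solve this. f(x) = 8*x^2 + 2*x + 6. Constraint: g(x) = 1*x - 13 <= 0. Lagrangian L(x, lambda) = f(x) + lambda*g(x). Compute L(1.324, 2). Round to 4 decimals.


Step 1: Evaluate f(x).
f(1.324) = 8*1.324^2 + 2*1.324 + 6 = 22.6718
Step 2: Evaluate g(x).
g(1.324) = 1*1.324 - 13 = -11.676
Step 3: Compute Lagrangian.
L = 22.6718 + 2*-11.676 = -0.6802


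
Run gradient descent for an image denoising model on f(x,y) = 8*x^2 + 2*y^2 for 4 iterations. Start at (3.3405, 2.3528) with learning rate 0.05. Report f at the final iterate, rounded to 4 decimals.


Gradient descent on f(x,y) = 8*x^2 + 2*y^2.
Starting point: (3.3405, 2.3528), alpha = 0.05
Step 1: grad_x = 2*8*3.3405 = 53.448, grad_y = 2*2*2.3528 = 9.4112
  x_1 = 3.3405 - 0.05*53.448 = 0.6681
  y_1 = 2.3528 - 0.05*9.4112 = 1.8822
Step 2: grad_x = 2*8*0.6681 = 10.6896, grad_y = 2*2*1.8822 = 7.529
  x_2 = 0.6681 - 0.05*10.6896 = 0.1336
  y_2 = 1.8822 - 0.05*7.529 = 1.5058
Step 3: grad_x = 2*8*0.1336 = 2.1379, grad_y = 2*2*1.5058 = 6.0232
  x_3 = 0.1336 - 0.05*2.1379 = 0.0267
  y_3 = 1.5058 - 0.05*6.0232 = 1.2046
Step 4: grad_x = 2*8*0.0267 = 0.4276, grad_y = 2*2*1.2046 = 4.8185
  x_4 = 0.0267 - 0.05*0.4276 = 0.0053
  y_4 = 1.2046 - 0.05*4.8185 = 0.9637
f(0.0053, 0.9637) = 8*0.0053^2 + 2*0.9637^2 = 1.8577


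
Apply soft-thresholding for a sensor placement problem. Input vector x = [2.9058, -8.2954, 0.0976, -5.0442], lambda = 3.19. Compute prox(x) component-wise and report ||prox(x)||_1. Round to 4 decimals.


Soft-thresholding with lambda = 3.19:
prox(2.9058) = sign(2.9058)*max(|2.9058| - 3.19, 0) = 0.0
prox(-8.2954) = sign(-8.2954)*max(|-8.2954| - 3.19, 0) = -5.1054
prox(0.0976) = sign(0.0976)*max(|0.0976| - 3.19, 0) = 0.0
prox(-5.0442) = sign(-5.0442)*max(|-5.0442| - 3.19, 0) = -1.8542
prox(x) = [0.0, -5.1054, 0.0, -1.8542]
||prox(x)||_1 = 0.0 + 5.1054 + 0.0 + 1.8542 = 6.9596


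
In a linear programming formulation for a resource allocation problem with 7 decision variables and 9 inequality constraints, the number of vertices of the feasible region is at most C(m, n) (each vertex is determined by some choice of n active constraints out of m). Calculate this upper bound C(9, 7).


Each vertex corresponds to some choice of n active constraints out of m, so the number of vertices is at most C(m, n) = m! / (n!(m-n)!).
m = 9, n = 7
Numerator: 9 * 8 * 7 * 6 * 5 * 4 * 3
Denominator: 7! = 5040
C(9, 7) = 36


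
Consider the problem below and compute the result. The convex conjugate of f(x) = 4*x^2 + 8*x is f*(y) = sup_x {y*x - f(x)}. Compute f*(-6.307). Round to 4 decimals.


f*(y) = sup_x {y*x - a*x^2 - b*x} = sup_x {(y-b)*x - a*x^2}
FOC: (y - b) - 2a*x = 0 => x* = (y - b)/(2a)
x* = (-6.307 - 8)/(2*4) = -1.7884
f*(-6.307) = (y-b)^2/(4a) = (-6.307 - 8)^2/(4*4)
= 204.6902/16 = 12.7931


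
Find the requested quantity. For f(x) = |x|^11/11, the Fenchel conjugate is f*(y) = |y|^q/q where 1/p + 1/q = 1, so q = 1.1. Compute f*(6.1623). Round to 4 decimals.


The conjugate exponent q satisfies 1/p + 1/q = 1.
p = 11, so q = 11/(11 - 1) = 1.1
|y|^q = 6.1623^1.1 = 7.3912
f*(6.1623) = 7.3912 / 1.1 = 6.7193


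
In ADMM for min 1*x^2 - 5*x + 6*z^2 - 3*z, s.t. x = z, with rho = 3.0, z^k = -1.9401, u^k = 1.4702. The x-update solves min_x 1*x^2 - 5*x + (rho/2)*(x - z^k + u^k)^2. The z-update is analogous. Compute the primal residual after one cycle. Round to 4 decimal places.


ADMM iteration with rho = 3.0, z^k = -1.9401, u^k = 1.4702
Step 1: x-update.
Minimize 1*x^2 - 5*x + (3.0/2)*(x + 1.9401 + 1.4702)^2
FOC: (2*1 + 3.0)*x = 5 + 3.0*(-1.9401 - 1.4702)
x^{k+1} = -1.0462
Step 2: z-update.
Minimize 6*z^2 - 3*z + (3.0/2)*(-1.0462 - z + 1.4702)^2
FOC: (2*6 + 3.0)*z = 3 + 3.0*(-1.0462 + 1.4702)
z^{k+1} = 0.2848
Step 3: u-update.
u^{k+1} = 1.4702 - 1.0462 - 0.2848 = 0.1392
Step 4: Primal residual = |-1.0462 - 0.2848| = 1.331


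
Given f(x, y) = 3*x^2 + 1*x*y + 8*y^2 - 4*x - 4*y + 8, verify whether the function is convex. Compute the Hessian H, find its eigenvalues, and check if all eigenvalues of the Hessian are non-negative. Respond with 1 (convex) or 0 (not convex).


The Hessian of f(x,y) = 3*x^2 + 1*x*y + 8*y^2 - 4*x - 4*y + 8 is:
H = [[6, 1], [1, 16]]
Trace = 6 + 16 = 22
Determinant = 6*16 - (1)^2 = 95
Discriminant = (22)^2 - 4*95 = 104.0
Eigenvalues: lambda_1 = 5.901, lambda_2 = 16.099
The function is convex.

1


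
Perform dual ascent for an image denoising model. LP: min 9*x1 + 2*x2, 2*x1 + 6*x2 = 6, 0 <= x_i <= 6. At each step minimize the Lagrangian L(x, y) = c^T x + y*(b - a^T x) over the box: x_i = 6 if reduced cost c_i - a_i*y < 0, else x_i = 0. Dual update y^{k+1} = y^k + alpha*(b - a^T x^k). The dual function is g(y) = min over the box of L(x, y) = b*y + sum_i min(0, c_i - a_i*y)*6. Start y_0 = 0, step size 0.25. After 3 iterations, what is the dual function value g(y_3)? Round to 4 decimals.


Dual ascent for LP: min 9*x1 + 2*x2, 2*x1 + 6*x2 = 6, 0 <= x_i <= 6
Step 1: y^k = 0.0, reduced costs: (9.0, 2.0)
  x^k = (0.0, 0.0), subgradient = b - a^T x = 6.0
  y^{k+1} = 0.0 + 0.25*6.0 = 1.5
Step 2: y^k = 1.5, reduced costs: (6.0, -7.0)
  x^k = (0.0, 6.0), subgradient = b - a^T x = -30.0
  y^{k+1} = 1.5 + 0.25*-30.0 = -6.0
Step 3: y^k = -6.0, reduced costs: (21.0, 38.0)
  x^k = (0.0, 0.0), subgradient = b - a^T x = 6.0
  y^{k+1} = -6.0 + 0.25*6.0 = -4.5
Dual objective at y_3 = -4.5: reduced costs (18.0, 29.0), box minimizer x = (0.0, 0.0)
g(y_3) = b*y + (c1 - a1*y)*x1 + (c2 - a2*y)*x2 = 6*(-4.5) + 18.0*0.0 + 29.0*0.0 = -27.0 + 0.0 + 0.0 = -27.0


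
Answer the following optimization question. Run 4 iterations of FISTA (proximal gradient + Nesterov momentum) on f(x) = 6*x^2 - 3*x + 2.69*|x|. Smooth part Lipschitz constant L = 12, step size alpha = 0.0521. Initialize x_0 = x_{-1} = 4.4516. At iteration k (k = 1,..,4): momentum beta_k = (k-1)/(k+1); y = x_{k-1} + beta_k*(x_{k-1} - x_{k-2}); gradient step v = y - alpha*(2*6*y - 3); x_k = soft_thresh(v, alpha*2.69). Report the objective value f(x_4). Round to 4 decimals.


FISTA on f(x) = 6*x^2 - 3*x + 2.69*|x|
L = 12, alpha = 0.0521
Iteration 1: beta = 0.0, y = 4.4516 + 0.0*(4.4516 - 4.4516) = 4.4516
  grad(y) = 50.4192, v = y - alpha*grad = 1.8248
  prox(v) = soft_thresh(1.8248, 0.1401) = 1.6846
Iteration 2: beta = 0.3333, y = 1.6846 + 0.3333*(1.6846 - 4.4516) = 0.7623
  grad(y) = 6.1474, v = y - alpha*grad = 0.442
  prox(v) = soft_thresh(0.442, 0.1401) = 0.3019
Iteration 3: beta = 0.5, y = 0.3019 + 0.5*(0.3019 - 1.6846) = -0.3895
  grad(y) = -7.6743, v = y - alpha*grad = 0.0103
  prox(v) = soft_thresh(0.0103, 0.1401) = 0.0
Iteration 4: beta = 0.6, y = 0.0 + 0.6*(0.0 - 0.3019) = -0.1811
  grad(y) = -5.1733, v = y - alpha*grad = 0.0884
  prox(v) = soft_thresh(0.0884, 0.1401) = 0.0
f(x_4) = 6*0.0^2 - 3*0.0 + 2.69*|0.0| = 0.0


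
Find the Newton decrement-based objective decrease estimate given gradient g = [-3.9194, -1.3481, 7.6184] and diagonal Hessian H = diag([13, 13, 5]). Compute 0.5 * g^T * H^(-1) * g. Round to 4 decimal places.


Step 1: H is diagonal, so H^(-1) * g = [-0.3015, -0.1037, 1.5237].
Step 2: g^T H^(-1) g = sum_i g_i^2 / H_ii
  = (-3.9194)^2/13 + (-1.3481)^2/13 + (7.6184)^2/5
  = 1.1817 + 0.1398 + 11.608 = 12.9295
Step 3: Objective decrease = 0.5 * g^T H^(-1) g = 6.4647


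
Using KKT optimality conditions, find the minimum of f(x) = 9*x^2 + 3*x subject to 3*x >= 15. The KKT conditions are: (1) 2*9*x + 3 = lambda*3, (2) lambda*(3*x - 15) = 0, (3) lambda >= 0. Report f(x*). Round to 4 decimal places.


Step 1: Try lambda = 0 (constraint inactive).
x_unc = -3/(2*9) = -0.1667
Check: 3*-0.1667 = -0.5001 < 15 -- violated!
Step 2: Constraint must be active: 3*x = 15
x* = 15/3 = 5.0
lambda = (2*9*5.0 + 3)/3 = 31.0
Step 3: Compute optimal value.
f(x*) = 9*5.0^2 + 3*5.0 = 240.0


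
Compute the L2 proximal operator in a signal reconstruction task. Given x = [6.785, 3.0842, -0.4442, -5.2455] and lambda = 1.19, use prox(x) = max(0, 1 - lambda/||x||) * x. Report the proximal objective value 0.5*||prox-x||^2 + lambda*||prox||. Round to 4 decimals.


Step 1: Compute ||x||.
||x|| = 9.1248
Step 2: Compute scaling factor.
scale = max(0, 1 - 1.19/9.1248) = 0.8696
Step 3: prox(x) = [5.9001, 2.682, -0.3863, -4.5614]
||prox(x)|| = 7.9348
Step 4: Proximal objective.
0.5*||prox-x||^2 = 0.7081
lambda*||prox|| = 9.4424
Total = 10.1504


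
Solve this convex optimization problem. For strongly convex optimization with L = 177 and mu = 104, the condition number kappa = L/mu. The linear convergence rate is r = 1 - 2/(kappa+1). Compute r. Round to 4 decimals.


Step 1: Compute the condition number.
kappa = L/mu = 177/104 = 1.7019
Step 2: Compute the convergence rate.
r = 1 - 2/(kappa + 1) = 1 - 2*mu/(L + mu) = (L - mu)/(L + mu) = 73/281 = 0.2598


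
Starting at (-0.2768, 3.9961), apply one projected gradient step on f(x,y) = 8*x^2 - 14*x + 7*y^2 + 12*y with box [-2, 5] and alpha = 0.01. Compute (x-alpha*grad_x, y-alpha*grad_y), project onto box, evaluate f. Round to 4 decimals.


Step 1: Compute gradient at (-0.2768, 3.9961).
grad_x = 2*8*-0.2768 - 14 = -18.4288
grad_y = 2*7*3.9961 + 12 = 67.9454
Step 2: Gradient step.
x_raw = -0.2768 - 0.01*-18.4288 = -0.0925
y_raw = 3.9961 - 0.01*67.9454 = 3.3166
Step 3: Project onto [-2, 5].
x_proj = clip(-0.0925) = -0.0925
y_proj = clip(3.3166) = 3.3166
Step 4: Evaluate f.
f(-0.0925, 3.3166) = 118.1644


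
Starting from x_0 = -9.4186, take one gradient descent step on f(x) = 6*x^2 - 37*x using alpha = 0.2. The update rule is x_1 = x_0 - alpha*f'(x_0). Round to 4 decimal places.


We compute the gradient at x_0 and apply the update.
f'(x) = 12*x - 37
f'(-9.4186) = 12*-9.4186 - 37 = -150.0232
x_1 = -9.4186 - 0.2*-150.0232 = 20.586


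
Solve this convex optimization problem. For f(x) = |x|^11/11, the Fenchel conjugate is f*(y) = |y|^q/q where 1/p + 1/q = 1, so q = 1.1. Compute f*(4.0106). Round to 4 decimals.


The conjugate exponent q satisfies 1/p + 1/q = 1.
p = 11, so q = 11/(11 - 1) = 1.1
|y|^q = 4.0106^1.1 = 4.6082
f*(4.0106) = 4.6082 / 1.1 = 4.1893


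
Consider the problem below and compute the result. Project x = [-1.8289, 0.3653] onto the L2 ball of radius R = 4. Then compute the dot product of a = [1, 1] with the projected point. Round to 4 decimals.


Step 1: Compute ||x|| (intermediates to 6 decimals).
||x|| = sqrt((-1.8289)^2 + 0.3653^2) = 1.865025
Step 2: Project.
Since ||x|| <= R, proj = x (no scaling needed).
proj(x) = [-1.8289, 0.3653]
Step 3: Dot product.
a^T * proj(x) = 1*(-1.8289) + 1*0.3653 = -1.4636


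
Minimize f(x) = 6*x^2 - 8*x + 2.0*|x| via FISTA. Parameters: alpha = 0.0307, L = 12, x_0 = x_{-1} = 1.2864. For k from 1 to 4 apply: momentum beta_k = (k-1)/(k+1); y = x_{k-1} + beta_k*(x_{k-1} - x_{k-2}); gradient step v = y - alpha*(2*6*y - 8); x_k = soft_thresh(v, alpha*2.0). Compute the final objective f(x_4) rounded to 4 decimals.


FISTA on f(x) = 6*x^2 - 8*x + 2.0*|x|
L = 12, alpha = 0.0307
Iteration 1: beta = 0.0, y = 1.2864 + 0.0*(1.2864 - 1.2864) = 1.2864
  grad(y) = 7.4368, v = y - alpha*grad = 1.0581
  prox(v) = soft_thresh(1.0581, 0.0614) = 0.9967
Iteration 2: beta = 0.3333, y = 0.9967 + 0.3333*(0.9967 - 1.2864) = 0.9001
  grad(y) = 2.8014, v = y - alpha*grad = 0.8141
  prox(v) = soft_thresh(0.8141, 0.0614) = 0.7527
Iteration 3: beta = 0.5, y = 0.7527 + 0.5*(0.7527 - 0.9967) = 0.6307
  grad(y) = -0.4313, v = y - alpha*grad = 0.644
  prox(v) = soft_thresh(0.644, 0.0614) = 0.5826
Iteration 4: beta = 0.6, y = 0.5826 + 0.6*(0.5826 - 0.7527) = 0.4805
  grad(y) = -2.2342, v = y - alpha*grad = 0.5491
  prox(v) = soft_thresh(0.5491, 0.0614) = 0.4877
f(x_4) = 6*0.4877^2 - 8*0.4877 + 2.0*|0.4877| = -1.4991


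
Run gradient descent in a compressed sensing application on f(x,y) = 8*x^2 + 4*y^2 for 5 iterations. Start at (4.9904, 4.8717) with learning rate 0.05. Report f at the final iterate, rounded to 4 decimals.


Gradient descent on f(x,y) = 8*x^2 + 4*y^2.
Starting point: (4.9904, 4.8717), alpha = 0.05
Step 1: grad_x = 2*8*4.9904 = 79.8464, grad_y = 2*4*4.8717 = 38.9736
  x_1 = 4.9904 - 0.05*79.8464 = 0.9981
  y_1 = 4.8717 - 0.05*38.9736 = 2.923
Step 2: grad_x = 2*8*0.9981 = 15.9693, grad_y = 2*4*2.923 = 23.3842
  x_2 = 0.9981 - 0.05*15.9693 = 0.1996
  y_2 = 2.923 - 0.05*23.3842 = 1.7538
Step 3: grad_x = 2*8*0.1996 = 3.1939, grad_y = 2*4*1.7538 = 14.0305
  x_3 = 0.1996 - 0.05*3.1939 = 0.0399
  y_3 = 1.7538 - 0.05*14.0305 = 1.0523
Step 4: grad_x = 2*8*0.0399 = 0.6388, grad_y = 2*4*1.0523 = 8.4183
  x_4 = 0.0399 - 0.05*0.6388 = 0.008
  y_4 = 1.0523 - 0.05*8.4183 = 0.6314
Step 5: grad_x = 2*8*0.008 = 0.1278, grad_y = 2*4*0.6314 = 5.051
  x_5 = 0.008 - 0.05*0.1278 = 0.0016
  y_5 = 0.6314 - 0.05*5.051 = 0.3788
f(0.0016, 0.3788) = 8*0.0016^2 + 4*0.3788^2 = 0.574


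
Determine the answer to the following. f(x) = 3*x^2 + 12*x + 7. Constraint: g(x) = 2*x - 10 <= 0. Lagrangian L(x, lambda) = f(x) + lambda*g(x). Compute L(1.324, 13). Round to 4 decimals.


Step 1: Evaluate f(x).
f(1.324) = 3*1.324^2 + 12*1.324 + 7 = 28.1469
Step 2: Evaluate g(x).
g(1.324) = 2*1.324 - 10 = -7.352
Step 3: Compute Lagrangian.
L = 28.1469 + 13*-7.352 = -67.4291


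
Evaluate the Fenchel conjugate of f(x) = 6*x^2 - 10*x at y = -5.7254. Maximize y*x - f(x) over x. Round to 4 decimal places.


f*(y) = sup_x {y*x - a*x^2 - b*x} = sup_x {(y-b)*x - a*x^2}
FOC: (y - b) - 2a*x = 0 => x* = (y - b)/(2a)
x* = (-5.7254 + 10)/(2*6) = 0.3562
f*(-5.7254) = (y-b)^2/(4a) = (-5.7254 + 10)^2/(4*6)
= 18.2722/24 = 0.7613


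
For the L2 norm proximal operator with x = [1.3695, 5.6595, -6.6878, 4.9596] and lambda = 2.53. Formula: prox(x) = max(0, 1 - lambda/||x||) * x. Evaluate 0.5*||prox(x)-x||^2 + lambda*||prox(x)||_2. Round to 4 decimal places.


Step 1: Compute ||x||.
||x|| = 10.1602
Step 2: Compute scaling factor.
scale = max(0, 1 - 2.53/10.1602) = 0.751
Step 3: prox(x) = [1.0285, 4.2502, -5.0225, 3.7246]
||prox(x)|| = 7.6302
Step 4: Proximal objective.
0.5*||prox-x||^2 = 3.2005
lambda*||prox|| = 19.3044
Total = 22.5049


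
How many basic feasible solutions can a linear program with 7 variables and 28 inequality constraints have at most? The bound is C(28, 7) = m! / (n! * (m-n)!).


Each vertex corresponds to some choice of n active constraints out of m, so the number of vertices is at most C(m, n) = m! / (n!(m-n)!).
m = 28, n = 7
Numerator: 28 * 27 * 26 * 25 * 24 * 23 * 22
Denominator: 7! = 5040
C(28, 7) = 1184040


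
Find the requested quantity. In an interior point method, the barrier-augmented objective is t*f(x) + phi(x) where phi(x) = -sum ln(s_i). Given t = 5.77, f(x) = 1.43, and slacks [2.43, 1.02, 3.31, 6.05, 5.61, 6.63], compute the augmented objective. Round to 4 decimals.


Step 1: Compute log-barrier.
ln values: [0.8879, 0.0198, 1.1969, 1.8001, 1.7246, 1.8916]
phi = -(0.8879 + 0.0198 + 1.1969 + 1.8001 + 1.7246 + 1.8916) = -7.5209
Step 2: Compute augmented objective.
t*f(x) = 5.77*1.43 = 8.2511
Total = 8.2511 - 7.5209 = 0.7302


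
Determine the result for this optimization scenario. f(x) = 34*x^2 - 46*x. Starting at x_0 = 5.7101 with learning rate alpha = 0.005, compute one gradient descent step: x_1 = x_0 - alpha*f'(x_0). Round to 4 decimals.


We compute the gradient at x_0 and apply the update.
f'(x) = 68*x - 46
f'(5.7101) = 68*5.7101 - 46 = 342.2868
x_1 = 5.7101 - 0.005*342.2868 = 3.9987


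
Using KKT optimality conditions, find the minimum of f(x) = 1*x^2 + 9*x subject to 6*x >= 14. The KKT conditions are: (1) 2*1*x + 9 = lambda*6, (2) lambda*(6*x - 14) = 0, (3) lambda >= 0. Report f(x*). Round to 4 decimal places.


Step 1: Try lambda = 0 (constraint inactive).
x_unc = -9/(2*1) = -4.5
Check: 6*-4.5 = -27.0 < 14 -- violated!
Step 2: Constraint must be active: 6*x = 14
x* = 14/6 = 7/3 = 2.3333 (rounded; the exact value 7/3 is used below)
lambda = (2*1*(7/3) + 9)/6 = 2.2778
Step 3: Compute optimal value.
f(x*) = 1*(7/3)^2 + 9*(7/3) = 26.4444


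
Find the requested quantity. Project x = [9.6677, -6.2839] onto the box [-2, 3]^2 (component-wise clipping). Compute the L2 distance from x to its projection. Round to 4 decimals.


Project each component onto [-2, 3].
clip(9.6677) = 3.0, clip(-6.2839) = -2.0
Projection = [3.0, -2.0]
Squared diffs: [44.4582, 18.3518]
Distance = sqrt(62.81) = 7.9253


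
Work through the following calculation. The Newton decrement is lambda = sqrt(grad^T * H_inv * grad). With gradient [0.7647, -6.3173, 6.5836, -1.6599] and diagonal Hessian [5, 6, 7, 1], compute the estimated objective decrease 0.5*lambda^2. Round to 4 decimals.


Step 1: H is diagonal, so H^(-1) * g = [0.1529, -1.0529, 0.9405, -1.6599].
Step 2: g^T H^(-1) g = sum_i g_i^2 / H_ii
  = (0.7647)^2/5 + (-6.3173)^2/6 + (6.5836)^2/7 + (-1.6599)^2/1
  = 0.117 + 6.6514 + 6.192 + 2.7553 = 15.7156
Step 3: Objective decrease = 0.5 * g^T H^(-1) g = 7.8578


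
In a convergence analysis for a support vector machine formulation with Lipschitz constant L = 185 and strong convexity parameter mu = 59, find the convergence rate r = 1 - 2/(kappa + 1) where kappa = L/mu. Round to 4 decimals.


Step 1: Compute the condition number.
kappa = L/mu = 185/59 = 3.1356
Step 2: Compute the convergence rate.
r = 1 - 2/(kappa + 1) = 1 - 2*mu/(L + mu) = (L - mu)/(L + mu) = 126/244 = 0.5164


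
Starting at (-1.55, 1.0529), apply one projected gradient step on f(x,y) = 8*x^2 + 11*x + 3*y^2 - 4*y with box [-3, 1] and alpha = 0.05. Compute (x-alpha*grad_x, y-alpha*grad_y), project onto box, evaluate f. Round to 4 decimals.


Step 1: Compute gradient at (-1.55, 1.0529).
grad_x = 2*8*-1.55 + 11 = -13.8
grad_y = 2*3*1.0529 - 4 = 2.3174
Step 2: Gradient step.
x_raw = -1.55 - 0.05*-13.8 = -0.86
y_raw = 1.0529 - 0.05*2.3174 = 0.937
Step 3: Project onto [-3, 1].
x_proj = clip(-0.86) = -0.86
y_proj = clip(0.937) = 0.937
Step 4: Evaluate f.
f(-0.86, 0.937) = -4.6572


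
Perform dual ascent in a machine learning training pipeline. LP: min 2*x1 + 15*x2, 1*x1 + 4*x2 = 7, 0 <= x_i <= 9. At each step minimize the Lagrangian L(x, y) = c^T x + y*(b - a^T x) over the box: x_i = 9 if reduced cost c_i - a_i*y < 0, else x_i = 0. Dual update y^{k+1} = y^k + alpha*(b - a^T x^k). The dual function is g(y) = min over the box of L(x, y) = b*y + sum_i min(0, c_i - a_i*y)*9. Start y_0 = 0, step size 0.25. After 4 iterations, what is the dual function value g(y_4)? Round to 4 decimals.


Dual ascent for LP: min 2*x1 + 15*x2, 1*x1 + 4*x2 = 7, 0 <= x_i <= 9
Step 1: y^k = 0.0, reduced costs: (2.0, 15.0)
  x^k = (0.0, 0.0), subgradient = b - a^T x = 7.0
  y^{k+1} = 0.0 + 0.25*7.0 = 1.75
Step 2: y^k = 1.75, reduced costs: (0.25, 8.0)
  x^k = (0.0, 0.0), subgradient = b - a^T x = 7.0
  y^{k+1} = 1.75 + 0.25*7.0 = 3.5
Step 3: y^k = 3.5, reduced costs: (-1.5, 1.0)
  x^k = (9.0, 0.0), subgradient = b - a^T x = -2.0
  y^{k+1} = 3.5 + 0.25*-2.0 = 3.0
Step 4: y^k = 3.0, reduced costs: (-1.0, 3.0)
  x^k = (9.0, 0.0), subgradient = b - a^T x = -2.0
  y^{k+1} = 3.0 + 0.25*-2.0 = 2.5
Dual objective at y_4 = 2.5: reduced costs (-0.5, 5.0), box minimizer x = (9.0, 0.0)
g(y_4) = b*y + (c1 - a1*y)*x1 + (c2 - a2*y)*x2 = 7*2.5 + (-0.5)*9.0 + 5.0*0.0 = 17.5 - 4.5 + 0.0 = 13.0


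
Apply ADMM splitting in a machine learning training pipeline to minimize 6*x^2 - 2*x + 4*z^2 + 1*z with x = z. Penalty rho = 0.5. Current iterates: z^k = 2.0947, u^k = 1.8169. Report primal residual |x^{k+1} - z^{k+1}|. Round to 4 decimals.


ADMM iteration with rho = 0.5, z^k = 2.0947, u^k = 1.8169
Step 1: x-update.
Minimize 6*x^2 - 2*x + (0.5/2)*(x - 2.0947 + 1.8169)^2
FOC: (2*6 + 0.5)*x = 2 + 0.5*(2.0947 - 1.8169)
x^{k+1} = 0.1711
Step 2: z-update.
Minimize 4*z^2 + 1*z + (0.5/2)*(0.1711 - z + 1.8169)^2
FOC: (2*4 + 0.5)*z = -1 + 0.5*(0.1711 + 1.8169)
z^{k+1} = -0.0007
Step 3: u-update.
u^{k+1} = 1.8169 + 0.1711 + 0.0007 = 1.9887
Step 4: Primal residual = |0.1711 + 0.0007| = 0.1718


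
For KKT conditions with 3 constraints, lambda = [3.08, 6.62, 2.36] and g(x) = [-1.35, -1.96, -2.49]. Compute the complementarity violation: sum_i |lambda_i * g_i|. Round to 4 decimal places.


KKT complementary slackness check:
lambda_1 * g_1 = 3.08 * -1.35 = -4.158
lambda_2 * g_2 = 6.62 * -1.96 = -12.9752
lambda_3 * g_3 = 2.36 * -2.49 = -5.8764
Total violation = 4.158 + 12.9752 + 5.8764 = 23.0096


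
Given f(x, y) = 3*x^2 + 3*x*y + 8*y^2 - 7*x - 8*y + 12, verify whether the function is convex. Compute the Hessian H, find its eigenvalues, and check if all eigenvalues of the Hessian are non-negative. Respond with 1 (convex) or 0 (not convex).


The Hessian of f(x,y) = 3*x^2 + 3*x*y + 8*y^2 - 7*x - 8*y + 12 is:
H = [[6, 3], [3, 16]]
Trace = 6 + 16 = 22
Determinant = 6*16 - (3)^2 = 87
Discriminant = (22)^2 - 4*87 = 136.0
Eigenvalues: lambda_1 = 5.169, lambda_2 = 16.831
The function is convex.

1


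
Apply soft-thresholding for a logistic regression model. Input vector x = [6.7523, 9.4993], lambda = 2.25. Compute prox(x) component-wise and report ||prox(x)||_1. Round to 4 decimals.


Soft-thresholding with lambda = 2.25:
prox(6.7523) = sign(6.7523)*max(|6.7523| - 2.25, 0) = 4.5023
prox(9.4993) = sign(9.4993)*max(|9.4993| - 2.25, 0) = 7.2493
prox(x) = [4.5023, 7.2493]
||prox(x)||_1 = 4.5023 + 7.2493 = 11.7516


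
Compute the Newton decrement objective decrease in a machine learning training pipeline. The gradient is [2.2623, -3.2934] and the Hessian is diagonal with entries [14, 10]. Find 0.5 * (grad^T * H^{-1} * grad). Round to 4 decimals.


Step 1: H is diagonal, so H^(-1) * g = [0.1616, -0.3293].
Step 2: g^T H^(-1) g = sum_i g_i^2 / H_ii
  = (2.2623)^2/14 + (-3.2934)^2/10
  = 0.3656 + 1.0846 = 1.4502
Step 3: Objective decrease = 0.5 * g^T H^(-1) g = 0.7251


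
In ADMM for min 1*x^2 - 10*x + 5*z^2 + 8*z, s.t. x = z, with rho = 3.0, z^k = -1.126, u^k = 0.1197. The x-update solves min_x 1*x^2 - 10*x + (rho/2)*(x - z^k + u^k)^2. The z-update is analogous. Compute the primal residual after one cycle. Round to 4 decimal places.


ADMM iteration with rho = 3.0, z^k = -1.126, u^k = 0.1197
Step 1: x-update.
Minimize 1*x^2 - 10*x + (3.0/2)*(x + 1.126 + 0.1197)^2
FOC: (2*1 + 3.0)*x = 10 + 3.0*(-1.126 - 0.1197)
x^{k+1} = 1.2526
Step 2: z-update.
Minimize 5*z^2 + 8*z + (3.0/2)*(1.2526 - z + 0.1197)^2
FOC: (2*5 + 3.0)*z = -8 + 3.0*(1.2526 + 0.1197)
z^{k+1} = -0.2987
Step 3: u-update.
u^{k+1} = 0.1197 + 1.2526 + 0.2987 = 1.671
Step 4: Primal residual = |1.2526 + 0.2987| = 1.5513


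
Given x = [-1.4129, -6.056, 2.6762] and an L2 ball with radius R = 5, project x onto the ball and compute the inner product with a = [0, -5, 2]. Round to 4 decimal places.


Step 1: Compute ||x|| (intermediates to 6 decimals).
||x|| = sqrt((-1.4129)^2 + (-6.056)^2 + 2.6762^2) = 6.770042
Step 2: Project.
Since ||x|| > R, scale = R/||x|| = 5/6.770042 = 0.738548, proj(x) = scale * x
proj(x) = [-1.043494, -4.472647, 1.976502]
Step 3: Dot product.
a^T * proj(x) = 0*(-1.043494) - 5*(-4.472647) + 2*1.976502 = 26.3162


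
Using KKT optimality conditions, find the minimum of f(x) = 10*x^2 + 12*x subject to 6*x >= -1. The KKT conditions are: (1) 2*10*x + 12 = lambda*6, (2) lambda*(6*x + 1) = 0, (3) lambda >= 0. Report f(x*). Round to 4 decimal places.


Step 1: Try lambda = 0 (constraint inactive).
x_unc = -12/(2*10) = -0.6
Check: 6*-0.6 = -3.6 < -1 -- violated!
Step 2: Constraint must be active: 6*x = -1
x* = -1/6 = -0.1667 (rounded; the exact value -1/6 is used below)
lambda = (2*10*(-1/6) + 12)/6 = 1.4444
Step 3: Compute optimal value.
f(x*) = 10*(-1/6)^2 + 12*(-1/6) = -1.7222


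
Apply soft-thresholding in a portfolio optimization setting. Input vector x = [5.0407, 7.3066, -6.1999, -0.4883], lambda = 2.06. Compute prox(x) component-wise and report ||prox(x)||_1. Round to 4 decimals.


Soft-thresholding with lambda = 2.06:
prox(5.0407) = sign(5.0407)*max(|5.0407| - 2.06, 0) = 2.9807
prox(7.3066) = sign(7.3066)*max(|7.3066| - 2.06, 0) = 5.2466
prox(-6.1999) = sign(-6.1999)*max(|-6.1999| - 2.06, 0) = -4.1399
prox(-0.4883) = sign(-0.4883)*max(|-0.4883| - 2.06, 0) = 0.0
prox(x) = [2.9807, 5.2466, -4.1399, 0.0]
||prox(x)||_1 = 2.9807 + 5.2466 + 4.1399 + 0.0 = 12.3672


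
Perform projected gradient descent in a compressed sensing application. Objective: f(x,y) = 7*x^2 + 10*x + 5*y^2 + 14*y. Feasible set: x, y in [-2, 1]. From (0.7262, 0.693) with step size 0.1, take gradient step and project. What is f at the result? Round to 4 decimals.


Step 1: Compute gradient at (0.7262, 0.693).
grad_x = 2*7*0.7262 + 10 = 20.1668
grad_y = 2*5*0.693 + 14 = 20.93
Step 2: Gradient step.
x_raw = 0.7262 - 0.1*20.1668 = -1.2905
y_raw = 0.693 - 0.1*20.93 = -1.4
Step 3: Project onto [-2, 1].
x_proj = clip(-1.2905) = -1.2905
y_proj = clip(-1.4) = -1.4
Step 4: Evaluate f.
f(-1.2905, -1.4) = -11.0474


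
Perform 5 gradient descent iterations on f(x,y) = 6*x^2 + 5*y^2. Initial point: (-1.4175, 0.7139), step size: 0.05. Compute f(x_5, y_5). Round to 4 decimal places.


Gradient descent on f(x,y) = 6*x^2 + 5*y^2.
Starting point: (-1.4175, 0.7139), alpha = 0.05
Step 1: grad_x = 2*6*-1.4175 = -17.01, grad_y = 2*5*0.7139 = 7.139
  x_1 = -1.4175 - 0.05*-17.01 = -0.567
  y_1 = 0.7139 - 0.05*7.139 = 0.357
Step 2: grad_x = 2*6*-0.567 = -6.804, grad_y = 2*5*0.357 = 3.5695
  x_2 = -0.567 - 0.05*-6.804 = -0.2268
  y_2 = 0.357 - 0.05*3.5695 = 0.1785
Step 3: grad_x = 2*6*-0.2268 = -2.7216, grad_y = 2*5*0.1785 = 1.7848
  x_3 = -0.2268 - 0.05*-2.7216 = -0.0907
  y_3 = 0.1785 - 0.05*1.7848 = 0.0892
Step 4: grad_x = 2*6*-0.0907 = -1.0886, grad_y = 2*5*0.0892 = 0.8924
  x_4 = -0.0907 - 0.05*-1.0886 = -0.0363
  y_4 = 0.0892 - 0.05*0.8924 = 0.0446
Step 5: grad_x = 2*6*-0.0363 = -0.4355, grad_y = 2*5*0.0446 = 0.4462
  x_5 = -0.0363 - 0.05*-0.4355 = -0.0145
  y_5 = 0.0446 - 0.05*0.4462 = 0.0223
f(-0.0145, 0.0223) = 6*(-0.0145)^2 + 5*0.0223^2 = 0.0038


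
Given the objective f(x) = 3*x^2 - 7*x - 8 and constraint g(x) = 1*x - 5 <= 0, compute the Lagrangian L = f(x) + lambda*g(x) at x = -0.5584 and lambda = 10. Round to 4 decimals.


Step 1: Evaluate f(x).
f(-0.5584) = 3*(-0.5584)^2 - 7*(-0.5584) - 8 = -3.1558
Step 2: Evaluate g(x).
g(-0.5584) = 1*-0.5584 - 5 = -5.5584
Step 3: Compute Lagrangian.
L = -3.1558 + 10*-5.5584 = -58.7398


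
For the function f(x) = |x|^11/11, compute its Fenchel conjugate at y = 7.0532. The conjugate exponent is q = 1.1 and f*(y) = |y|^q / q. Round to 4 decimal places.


The conjugate exponent q satisfies 1/p + 1/q = 1.
p = 11, so q = 11/(11 - 1) = 1.1
|y|^q = 7.0532^1.1 = 8.5748
f*(7.0532) = 8.5748 / 1.1 = 7.7953


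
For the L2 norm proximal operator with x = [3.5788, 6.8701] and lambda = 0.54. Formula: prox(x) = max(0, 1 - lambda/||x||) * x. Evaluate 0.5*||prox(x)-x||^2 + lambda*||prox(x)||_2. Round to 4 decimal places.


Step 1: Compute ||x||.
||x|| = 7.7464
Step 2: Compute scaling factor.
scale = max(0, 1 - 0.54/7.7464) = 0.9303
Step 3: prox(x) = [3.3293, 6.3912]
||prox(x)|| = 7.2064
Step 4: Proximal objective.
0.5*||prox-x||^2 = 0.1458
lambda*||prox|| = 3.8915
Total = 4.0372


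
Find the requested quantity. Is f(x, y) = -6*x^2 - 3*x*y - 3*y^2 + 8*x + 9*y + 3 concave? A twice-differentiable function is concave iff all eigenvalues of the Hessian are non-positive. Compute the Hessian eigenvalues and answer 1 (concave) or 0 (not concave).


The Hessian of f(x,y) = -6*x^2 - 3*x*y - 3*y^2 + 8*x + 9*y + 3 is:
H = [[-12, -3], [-3, -6]]
Trace = -12 - 6 = -18
Determinant = -12*-6 - (-3)^2 = 63
Discriminant = (-18)^2 - 4*63 = 72.0
Eigenvalues: lambda_1 = -13.2426, lambda_2 = -4.7574
The function is concave.

1


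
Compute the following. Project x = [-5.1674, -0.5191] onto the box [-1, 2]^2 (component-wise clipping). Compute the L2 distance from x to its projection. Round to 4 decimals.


Project each component onto [-1, 2].
clip(-5.1674) = -1.0, clip(-0.5191) = -0.5191
Projection = [-1.0, -0.5191]
Squared diffs: [17.3672, 0.0]
Distance = sqrt(17.3672) = 4.1674


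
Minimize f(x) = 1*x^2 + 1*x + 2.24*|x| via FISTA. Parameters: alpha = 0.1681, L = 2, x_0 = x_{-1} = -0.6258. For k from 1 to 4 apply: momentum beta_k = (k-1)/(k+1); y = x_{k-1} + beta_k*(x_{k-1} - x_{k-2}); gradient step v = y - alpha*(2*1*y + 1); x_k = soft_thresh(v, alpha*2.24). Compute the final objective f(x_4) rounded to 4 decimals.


FISTA on f(x) = 1*x^2 + 1*x + 2.24*|x|
L = 2, alpha = 0.1681
Iteration 1: beta = 0.0, y = -0.6258 + 0.0*(-0.6258 + 0.6258) = -0.6258
  grad(y) = -0.2516, v = y - alpha*grad = -0.5835
  prox(v) = soft_thresh(-0.5835, 0.3765) = -0.207
Iteration 2: beta = 0.3333, y = -0.207 + 0.3333*(-0.207 + 0.6258) = -0.0673
  grad(y) = 0.8653, v = y - alpha*grad = -0.2128
  prox(v) = soft_thresh(-0.2128, 0.3765) = 0.0
Iteration 3: beta = 0.5, y = 0.0 + 0.5*(0.0 + 0.207) = 0.1035
  grad(y) = 1.207, v = y - alpha*grad = -0.0994
  prox(v) = soft_thresh(-0.0994, 0.3765) = 0.0
Iteration 4: beta = 0.6, y = 0.0 + 0.6*(0.0 - 0.0) = 0.0
  grad(y) = 1.0, v = y - alpha*grad = -0.1681
  prox(v) = soft_thresh(-0.1681, 0.3765) = 0.0
f(x_4) = 1*0.0^2 + 1*0.0 + 2.24*|0.0| = 0.0


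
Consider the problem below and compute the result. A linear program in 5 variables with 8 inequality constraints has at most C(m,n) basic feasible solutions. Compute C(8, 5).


Each vertex corresponds to some choice of n active constraints out of m, so the number of vertices is at most C(m, n) = m! / (n!(m-n)!).
m = 8, n = 5
Numerator: 8 * 7 * 6 * 5 * 4
Denominator: 5! = 120
C(8, 5) = 56


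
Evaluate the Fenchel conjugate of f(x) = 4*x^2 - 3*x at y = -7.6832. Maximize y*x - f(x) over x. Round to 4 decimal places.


f*(y) = sup_x {y*x - a*x^2 - b*x} = sup_x {(y-b)*x - a*x^2}
FOC: (y - b) - 2a*x = 0 => x* = (y - b)/(2a)
x* = (-7.6832 + 3)/(2*4) = -0.5854
f*(-7.6832) = (y-b)^2/(4a) = (-7.6832 + 3)^2/(4*4)
= 21.9324/16 = 1.3708


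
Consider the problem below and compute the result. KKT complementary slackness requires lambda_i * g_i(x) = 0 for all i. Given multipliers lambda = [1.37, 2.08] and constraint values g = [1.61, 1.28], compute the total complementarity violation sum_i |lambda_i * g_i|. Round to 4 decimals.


KKT complementary slackness check:
lambda_1 * g_1 = 1.37 * 1.61 = 2.2057
lambda_2 * g_2 = 2.08 * 1.28 = 2.6624
Total violation = 2.2057 + 2.6624 = 4.8681


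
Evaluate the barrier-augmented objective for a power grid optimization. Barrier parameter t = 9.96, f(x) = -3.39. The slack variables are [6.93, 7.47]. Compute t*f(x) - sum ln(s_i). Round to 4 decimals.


Step 1: Compute log-barrier.
ln values: [1.9359, 2.0109]
phi = -(1.9359 + 2.0109) = -3.9468
Step 2: Compute augmented objective.
t*f(x) = 9.96*-3.39 = -33.7644
Total = -33.7644 - 3.9468 = -37.7112


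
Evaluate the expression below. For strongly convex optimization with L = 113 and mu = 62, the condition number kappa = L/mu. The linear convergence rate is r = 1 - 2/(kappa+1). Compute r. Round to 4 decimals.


Step 1: Compute the condition number.
kappa = L/mu = 113/62 = 1.8226
Step 2: Compute the convergence rate.
r = 1 - 2/(kappa + 1) = 1 - 2*mu/(L + mu) = (L - mu)/(L + mu) = 51/175 = 0.2914


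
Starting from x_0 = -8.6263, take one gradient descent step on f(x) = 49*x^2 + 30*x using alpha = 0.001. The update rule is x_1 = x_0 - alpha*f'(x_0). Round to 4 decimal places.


We compute the gradient at x_0 and apply the update.
f'(x) = 98*x + 30
f'(-8.6263) = 98*-8.6263 + 30 = -815.3774
x_1 = -8.6263 - 0.001*-815.3774 = -7.8109


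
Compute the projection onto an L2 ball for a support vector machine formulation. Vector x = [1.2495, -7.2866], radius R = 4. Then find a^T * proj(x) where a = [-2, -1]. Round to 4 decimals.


Step 1: Compute ||x|| (intermediates to 6 decimals).
||x|| = sqrt(1.2495^2 + (-7.2866)^2) = 7.392955
Step 2: Project.
Since ||x|| > R, scale = R/||x|| = 4/7.392955 = 0.541056, proj(x) = scale * x
proj(x) = [0.676049, -3.942459]
Step 3: Dot product.
a^T * proj(x) = -2*0.676049 - 1*(-3.942459) = 2.5904


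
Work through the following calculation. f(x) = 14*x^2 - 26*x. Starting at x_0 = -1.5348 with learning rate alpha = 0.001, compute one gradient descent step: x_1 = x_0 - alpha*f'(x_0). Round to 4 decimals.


We compute the gradient at x_0 and apply the update.
f'(x) = 28*x - 26
f'(-1.5348) = 28*-1.5348 - 26 = -68.9744
x_1 = -1.5348 - 0.001*-68.9744 = -1.4658


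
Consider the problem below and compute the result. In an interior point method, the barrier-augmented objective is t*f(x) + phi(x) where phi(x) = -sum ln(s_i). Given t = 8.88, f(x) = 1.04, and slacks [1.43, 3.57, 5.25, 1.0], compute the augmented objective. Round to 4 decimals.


Step 1: Compute log-barrier.
ln values: [0.3577, 1.2726, 1.6582, 0.0]
phi = -(0.3577 + 1.2726 + 1.6582 + 0.0) = -3.2885
Step 2: Compute augmented objective.
t*f(x) = 8.88*1.04 = 9.2352
Total = 9.2352 - 3.2885 = 5.9467


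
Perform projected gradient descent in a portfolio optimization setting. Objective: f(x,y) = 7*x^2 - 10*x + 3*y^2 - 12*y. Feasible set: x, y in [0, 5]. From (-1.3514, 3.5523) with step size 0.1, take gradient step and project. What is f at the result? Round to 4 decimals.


Step 1: Compute gradient at (-1.3514, 3.5523).
grad_x = 2*7*-1.3514 - 10 = -28.9196
grad_y = 2*3*3.5523 - 12 = 9.3138
Step 2: Gradient step.
x_raw = -1.3514 - 0.1*-28.9196 = 1.5406
y_raw = 3.5523 - 0.1*9.3138 = 2.6209
Step 3: Project onto [0, 5].
x_proj = clip(1.5406) = 1.5406
y_proj = clip(2.6209) = 2.6209
Step 4: Evaluate f.
f(1.5406, 2.6209) = -9.6357


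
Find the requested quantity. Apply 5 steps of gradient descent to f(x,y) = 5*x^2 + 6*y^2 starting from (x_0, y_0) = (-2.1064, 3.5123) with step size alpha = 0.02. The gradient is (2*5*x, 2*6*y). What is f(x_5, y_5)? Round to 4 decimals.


Gradient descent on f(x,y) = 5*x^2 + 6*y^2.
Starting point: (-2.1064, 3.5123), alpha = 0.02
Step 1: grad_x = 2*5*-2.1064 = -21.064, grad_y = 2*6*3.5123 = 42.1476
  x_1 = -2.1064 - 0.02*-21.064 = -1.6851
  y_1 = 3.5123 - 0.02*42.1476 = 2.6693
Step 2: grad_x = 2*5*-1.6851 = -16.8512, grad_y = 2*6*2.6693 = 32.0322
  x_2 = -1.6851 - 0.02*-16.8512 = -1.3481
  y_2 = 2.6693 - 0.02*32.0322 = 2.0287
Step 3: grad_x = 2*5*-1.3481 = -13.481, grad_y = 2*6*2.0287 = 24.3445
  x_3 = -1.3481 - 0.02*-13.481 = -1.0785
  y_3 = 2.0287 - 0.02*24.3445 = 1.5418
Step 4: grad_x = 2*5*-1.0785 = -10.7848, grad_y = 2*6*1.5418 = 18.5018
  x_4 = -1.0785 - 0.02*-10.7848 = -0.8628
  y_4 = 1.5418 - 0.02*18.5018 = 1.1718
Step 5: grad_x = 2*5*-0.8628 = -8.6278, grad_y = 2*6*1.1718 = 14.0614
  x_5 = -0.8628 - 0.02*-8.6278 = -0.6902
  y_5 = 1.1718 - 0.02*14.0614 = 0.8906
f(-0.6902, 0.8906) = 5*(-0.6902)^2 + 6*0.8906^2 = 7.1406


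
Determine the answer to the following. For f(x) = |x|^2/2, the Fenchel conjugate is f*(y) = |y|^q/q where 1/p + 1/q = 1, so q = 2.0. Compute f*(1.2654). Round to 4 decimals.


The conjugate exponent q satisfies 1/p + 1/q = 1.
p = 2, so q = 2/(2 - 1) = 2.0
|y|^q = 1.2654^2.0 = 1.6012
f*(1.2654) = 1.6012 / 2.0 = 0.8006


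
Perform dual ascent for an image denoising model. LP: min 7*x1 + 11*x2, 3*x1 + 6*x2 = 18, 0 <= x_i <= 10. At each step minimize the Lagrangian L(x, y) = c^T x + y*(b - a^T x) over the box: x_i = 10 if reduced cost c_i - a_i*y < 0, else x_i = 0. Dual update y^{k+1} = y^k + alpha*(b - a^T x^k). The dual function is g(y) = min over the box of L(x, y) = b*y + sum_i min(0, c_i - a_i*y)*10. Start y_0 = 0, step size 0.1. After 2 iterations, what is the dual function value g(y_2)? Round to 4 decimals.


Dual ascent for LP: min 7*x1 + 11*x2, 3*x1 + 6*x2 = 18, 0 <= x_i <= 10
Step 1: y^k = 0.0, reduced costs: (7.0, 11.0)
  x^k = (0.0, 0.0), subgradient = b - a^T x = 18.0
  y^{k+1} = 0.0 + 0.1*18.0 = 1.8
Step 2: y^k = 1.8, reduced costs: (1.6, 0.2)
  x^k = (0.0, 0.0), subgradient = b - a^T x = 18.0
  y^{k+1} = 1.8 + 0.1*18.0 = 3.6
Dual objective at y_2 = 3.6: reduced costs (-3.8, -10.6), box minimizer x = (10.0, 10.0)
g(y_2) = b*y + (c1 - a1*y)*x1 + (c2 - a2*y)*x2 = 18*3.6 + (-3.8)*10.0 + (-10.6)*10.0 = 64.8 - 38.0 - 106.0 = -79.2


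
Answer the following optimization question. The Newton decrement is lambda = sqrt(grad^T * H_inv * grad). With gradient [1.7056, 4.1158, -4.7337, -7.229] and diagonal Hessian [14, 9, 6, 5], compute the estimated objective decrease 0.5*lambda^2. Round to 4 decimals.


Step 1: H is diagonal, so H^(-1) * g = [0.1218, 0.4573, -0.789, -1.4458].
Step 2: g^T H^(-1) g = sum_i g_i^2 / H_ii
  = (1.7056)^2/14 + (4.1158)^2/9 + (-4.7337)^2/6 + (-7.229)^2/5
  = 0.2078 + 1.8822 + 3.7347 + 10.4517 = 16.2763
Step 3: Objective decrease = 0.5 * g^T H^(-1) g = 8.1382


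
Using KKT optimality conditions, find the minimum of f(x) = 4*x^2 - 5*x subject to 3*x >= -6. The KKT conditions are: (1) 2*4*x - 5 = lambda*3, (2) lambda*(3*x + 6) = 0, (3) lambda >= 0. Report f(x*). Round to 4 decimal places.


Step 1: Try lambda = 0 (constraint inactive).
Stationarity: 2*4*x - 5 = 0
x* = 5/(2*4) = 0.625
Check constraint: 3*0.625 = 1.875 >= -6 -- satisfied.
Step 2: Compute optimal value.
f(x*) = 4*0.625^2 - 5*0.625 = -1.5625


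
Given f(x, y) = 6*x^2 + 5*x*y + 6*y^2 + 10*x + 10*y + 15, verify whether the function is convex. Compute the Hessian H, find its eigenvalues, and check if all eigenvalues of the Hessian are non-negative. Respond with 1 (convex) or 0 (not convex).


The Hessian of f(x,y) = 6*x^2 + 5*x*y + 6*y^2 + 10*x + 10*y + 15 is:
H = [[12, 5], [5, 12]]
Trace = 12 + 12 = 24
Determinant = 12*12 - (5)^2 = 119
Discriminant = (24)^2 - 4*119 = 100.0
Eigenvalues: lambda_1 = 7.0, lambda_2 = 17.0
The function is convex.

1


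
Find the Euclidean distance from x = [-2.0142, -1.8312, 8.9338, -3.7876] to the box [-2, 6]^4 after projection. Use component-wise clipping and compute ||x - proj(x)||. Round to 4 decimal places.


Project each component onto [-2, 6].
clip(-2.0142) = -2.0, clip(-1.8312) = -1.8312, clip(8.9338) = 6.0, clip(-3.7876) = -2.0
Projection = [-2.0, -1.8312, 6.0, -2.0]
Squared diffs: [0.0002, 0.0, 8.6072, 3.1955]
Distance = sqrt(11.8029) = 3.4355


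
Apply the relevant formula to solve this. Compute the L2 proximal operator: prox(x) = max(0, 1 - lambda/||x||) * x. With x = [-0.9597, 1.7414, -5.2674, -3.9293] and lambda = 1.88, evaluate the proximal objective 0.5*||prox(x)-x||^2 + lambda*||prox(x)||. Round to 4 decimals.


Step 1: Compute ||x||.
||x|| = 6.8657
Step 2: Compute scaling factor.
scale = max(0, 1 - 1.88/6.8657) = 0.7262
Step 3: prox(x) = [-0.6969, 1.2646, -3.8251, -2.8534]
||prox(x)|| = 4.9857
Step 4: Proximal objective.
0.5*||prox-x||^2 = 1.7672
lambda*||prox|| = 9.3731
Total = 11.1404


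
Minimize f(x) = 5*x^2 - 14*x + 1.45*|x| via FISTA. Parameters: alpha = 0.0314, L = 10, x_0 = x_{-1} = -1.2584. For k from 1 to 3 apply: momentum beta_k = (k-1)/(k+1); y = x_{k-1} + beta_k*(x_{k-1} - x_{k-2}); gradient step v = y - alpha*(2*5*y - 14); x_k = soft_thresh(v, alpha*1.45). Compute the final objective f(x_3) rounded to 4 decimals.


FISTA on f(x) = 5*x^2 - 14*x + 1.45*|x|
L = 10, alpha = 0.0314
Iteration 1: beta = 0.0, y = -1.2584 + 0.0*(-1.2584 + 1.2584) = -1.2584
  grad(y) = -26.584, v = y - alpha*grad = -0.4237
  prox(v) = soft_thresh(-0.4237, 0.0455) = -0.3781
Iteration 2: beta = 0.3333, y = -0.3781 + 0.3333*(-0.3781 + 1.2584) = -0.0847
  grad(y) = -14.8471, v = y - alpha*grad = 0.3815
  prox(v) = soft_thresh(0.3815, 0.0455) = 0.336
Iteration 3: beta = 0.5, y = 0.336 + 0.5*(0.336 + 0.3781) = 0.693
  grad(y) = -7.07, v = y - alpha*grad = 0.915
  prox(v) = soft_thresh(0.915, 0.0455) = 0.8695
f(x_3) = 5*0.8695^2 - 14*0.8695 + 1.45*|0.8695| = -7.132
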